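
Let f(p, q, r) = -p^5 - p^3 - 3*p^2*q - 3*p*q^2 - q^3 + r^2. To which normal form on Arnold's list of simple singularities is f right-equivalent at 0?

E_8

The Hessian of f at 0 has rank 1. Corank 2; j^3 = -(p + q)^3 is a perfect cube, so E-series; the 5-jet and mu = 8 give E_8.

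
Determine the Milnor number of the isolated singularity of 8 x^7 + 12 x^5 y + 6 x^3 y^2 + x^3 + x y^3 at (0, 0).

The Hessian of f at 0 has rank 0. Corank 2; j^3 = x^3 is a perfect cube, so E-series; the 4-jet and mu = 7 give E_7.

7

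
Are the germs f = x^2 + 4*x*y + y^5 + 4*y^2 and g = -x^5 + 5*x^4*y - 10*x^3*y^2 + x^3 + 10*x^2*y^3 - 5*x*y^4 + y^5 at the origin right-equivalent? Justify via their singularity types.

No.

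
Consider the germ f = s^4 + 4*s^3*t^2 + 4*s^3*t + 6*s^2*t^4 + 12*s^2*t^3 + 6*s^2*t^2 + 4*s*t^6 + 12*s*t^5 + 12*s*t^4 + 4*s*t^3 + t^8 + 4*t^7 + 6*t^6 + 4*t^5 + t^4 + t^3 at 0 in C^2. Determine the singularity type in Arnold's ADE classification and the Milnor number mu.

The Hessian of f at 0 has rank 0. Corank 2; j^3 = t^3 is a perfect cube, so E-series; the 4-jet and mu = 6 give E_6.

Type E_{6}, Milnor number mu = 6.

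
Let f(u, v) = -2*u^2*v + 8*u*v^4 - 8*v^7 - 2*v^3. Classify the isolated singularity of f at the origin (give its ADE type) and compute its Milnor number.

Type D4, Milnor number mu = 4.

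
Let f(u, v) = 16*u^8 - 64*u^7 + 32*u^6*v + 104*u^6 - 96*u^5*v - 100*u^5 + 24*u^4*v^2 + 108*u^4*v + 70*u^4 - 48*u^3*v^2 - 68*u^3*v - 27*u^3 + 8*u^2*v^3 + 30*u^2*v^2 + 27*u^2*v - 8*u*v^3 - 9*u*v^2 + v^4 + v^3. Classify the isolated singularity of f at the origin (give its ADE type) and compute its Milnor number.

Type E_6, Milnor number mu = 6.

The Hessian of f at 0 is [[0, 0], [0, 0]] with rank 0, so corank 2. A Groebner basis of the Jacobian ideal J(f) in C{u,v} is {u^3 - 27*u^2/4 + 9*u*v/2 - 3*v^2/4, u^2*v - 18*u^2 + 12*u*v - 2*v^2, -189*u^2/4 + u*v^2 + 63*u*v/2 - 21*v^2/4, -243*u^2/2 + 81*u*v + v^3 - 27*v^2/2}; counting standard monomials gives mu = 6. Corank 2; j^3 = -(3*u - v)^3 is a perfect cube, so E-series; the 4-jet and mu = 6 give E_6.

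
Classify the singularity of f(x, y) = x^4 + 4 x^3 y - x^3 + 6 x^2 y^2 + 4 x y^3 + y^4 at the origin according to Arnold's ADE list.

E_{6}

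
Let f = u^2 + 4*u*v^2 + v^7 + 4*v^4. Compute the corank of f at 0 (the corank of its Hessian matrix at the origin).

The Hessian at 0 is [[2, 0], [0, 0]] of rank 1; hence corank 1.

1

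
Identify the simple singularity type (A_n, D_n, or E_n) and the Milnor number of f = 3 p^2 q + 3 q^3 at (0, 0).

Type D_{4}, Milnor number mu = 4.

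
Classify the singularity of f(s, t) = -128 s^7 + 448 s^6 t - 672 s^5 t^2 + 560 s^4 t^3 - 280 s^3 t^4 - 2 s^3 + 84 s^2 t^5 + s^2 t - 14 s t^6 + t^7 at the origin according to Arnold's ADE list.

D_{8}

The Hessian of f at 0 is [[0, 0], [0, 0]] with rank 0, so corank 2. A Groebner basis of the Jacobian ideal J(f) in C{s,t} is {s*t/14 + t^6, s*t^2, s^2 - s*t/2}; counting standard monomials gives mu = 8. Corank 2; j^3 = -s^2*(2*s - t) has shape L^2 M (L != M), so D-series; mu = 8 gives D_8.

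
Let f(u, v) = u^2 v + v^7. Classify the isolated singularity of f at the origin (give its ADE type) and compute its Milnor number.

The Hessian of f at 0 is [[0, 0], [0, 0]] with rank 0, so corank 2. A Groebner basis of the Jacobian ideal J(f) in C{u,v} is {u^2/7 + v^6, u^3, u*v}; counting standard monomials gives mu = 8. Corank 2; j^3 = u^2*v has shape L^2 M (L != M), so D-series; mu = 8 gives D_8.

Type D8, Milnor number mu = 8.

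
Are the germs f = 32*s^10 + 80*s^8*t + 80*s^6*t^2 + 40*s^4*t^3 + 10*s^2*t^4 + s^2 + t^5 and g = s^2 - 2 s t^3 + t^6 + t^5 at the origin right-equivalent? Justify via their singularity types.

Yes.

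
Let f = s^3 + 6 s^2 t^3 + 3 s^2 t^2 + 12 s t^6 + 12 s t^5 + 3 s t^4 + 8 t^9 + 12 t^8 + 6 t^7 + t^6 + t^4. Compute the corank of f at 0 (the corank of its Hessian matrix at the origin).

The Hessian at 0 is [[0, 0], [0, 0]] of rank 0; hence corank 2.

2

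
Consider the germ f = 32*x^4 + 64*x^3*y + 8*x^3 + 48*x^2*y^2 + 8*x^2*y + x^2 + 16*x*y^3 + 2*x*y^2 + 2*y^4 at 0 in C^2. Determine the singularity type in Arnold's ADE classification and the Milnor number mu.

Type A3, Milnor number mu = 3.

The Hessian of f at 0 is [[2, 0], [0, 0]] with rank 1, so corank 1. A Groebner basis of the Jacobian ideal J(f) in C{x,y} is {x^2, x*y, x + y^2}; counting standard monomials gives mu = 3. Corank 1: A-series; mu = 3 gives A_3.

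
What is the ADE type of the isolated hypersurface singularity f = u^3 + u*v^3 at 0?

E7

The Hessian of f at 0 is [[0, 0], [0, 0]] with rank 0, so corank 2. A Groebner basis of the Jacobian ideal J(f) in C{u,v} is {u^3, u*v^2, 3*u^2 + v^3}; counting standard monomials gives mu = 7. Corank 2; j^3 = u^3 is a perfect cube, so E-series; the 4-jet and mu = 7 give E_7.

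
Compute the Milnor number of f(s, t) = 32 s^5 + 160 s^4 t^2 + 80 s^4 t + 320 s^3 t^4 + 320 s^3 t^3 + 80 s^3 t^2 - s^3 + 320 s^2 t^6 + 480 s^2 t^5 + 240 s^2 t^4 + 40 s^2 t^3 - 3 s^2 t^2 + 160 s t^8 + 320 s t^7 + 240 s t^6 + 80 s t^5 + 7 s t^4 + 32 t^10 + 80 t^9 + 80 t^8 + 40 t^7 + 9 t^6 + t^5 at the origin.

8

The Hessian of f at 0 is [[0, 0], [0, 0]] with rank 0, so corank 2. A Groebner basis of the Jacobian ideal J(f) in C{s,t} is {-s^2/8 + s*t^3 - s*t^2/4, s^2 + 2*s*t^2 + t^4, s^3, s^2*t + s^2/4 + s*t^2/2}; counting standard monomials gives mu = 8. Corank 2; j^3 = -s^3 is a perfect cube, so E-series; the 5-jet and mu = 8 give E_8.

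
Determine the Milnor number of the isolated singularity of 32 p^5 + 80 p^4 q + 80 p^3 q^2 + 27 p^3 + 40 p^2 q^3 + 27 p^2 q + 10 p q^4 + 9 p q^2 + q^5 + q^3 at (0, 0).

8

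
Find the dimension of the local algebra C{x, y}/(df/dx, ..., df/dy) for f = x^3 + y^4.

6

The Hessian of f at 0 has rank 0. Corank 2; j^3 = x^3 is a perfect cube, so E-series; the 4-jet and mu = 6 give E_6.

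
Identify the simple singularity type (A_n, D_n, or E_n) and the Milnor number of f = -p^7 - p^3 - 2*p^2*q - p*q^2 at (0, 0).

The Hessian of f at 0 is [[0, 0], [0, 0]] with rank 0, so corank 2. A Groebner basis of the Jacobian ideal J(f) in C{p,q} is {p*q/7 + q^6 + q^2/7, p*q^2 + q^3, p^2 + p*q}; counting standard monomials gives mu = 8. Corank 2; j^3 = -p*(p + q)^2 has shape L^2 M (L != M), so D-series; mu = 8 gives D_8.

Type D_{8}, Milnor number mu = 8.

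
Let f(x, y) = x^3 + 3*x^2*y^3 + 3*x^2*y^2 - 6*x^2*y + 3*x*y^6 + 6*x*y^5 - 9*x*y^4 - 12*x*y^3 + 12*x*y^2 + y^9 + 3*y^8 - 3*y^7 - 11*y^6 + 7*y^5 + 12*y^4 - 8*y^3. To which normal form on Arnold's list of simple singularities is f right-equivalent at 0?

E_8

The Hessian of f at 0 is [[0, 0], [0, 0]] with rank 0, so corank 2. A Groebner basis of the Jacobian ideal J(f) in C{x,y} is {x^2/2 + x*y^3 + x*y^2 - 2*x*y - 2*y^3 + 2*y^2, y^4, x^3 - 6*x^2 - 24*x*y^2 + 24*x*y + 40*y^3 - 24*y^2, x^2*y - x^2 - 6*x*y^2 + 4*x*y + 8*y^3 - 4*y^2}; counting standard monomials gives mu = 8. Corank 2; j^3 = (x - 2*y)^3 is a perfect cube, so E-series; the 5-jet and mu = 8 give E_8.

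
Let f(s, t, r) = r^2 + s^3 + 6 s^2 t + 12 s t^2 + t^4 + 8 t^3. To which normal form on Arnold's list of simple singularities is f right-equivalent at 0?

E_6

The Hessian of f at 0 has rank 1. Corank 2; j^3 = (s + 2*t)^3 is a perfect cube, so E-series; the 4-jet and mu = 6 give E_6.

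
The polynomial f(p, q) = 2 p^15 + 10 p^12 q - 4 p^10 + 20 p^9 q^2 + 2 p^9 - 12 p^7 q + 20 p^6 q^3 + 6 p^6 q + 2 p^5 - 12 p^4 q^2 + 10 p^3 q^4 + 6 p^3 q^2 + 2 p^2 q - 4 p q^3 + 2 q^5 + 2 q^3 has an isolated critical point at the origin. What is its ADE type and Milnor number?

Type D_{4}, Milnor number mu = 4.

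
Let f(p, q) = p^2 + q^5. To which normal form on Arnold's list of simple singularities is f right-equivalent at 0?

A_{4}

The Hessian of f at 0 has rank 1. Corank 1: A-series; mu = 4 gives A_4.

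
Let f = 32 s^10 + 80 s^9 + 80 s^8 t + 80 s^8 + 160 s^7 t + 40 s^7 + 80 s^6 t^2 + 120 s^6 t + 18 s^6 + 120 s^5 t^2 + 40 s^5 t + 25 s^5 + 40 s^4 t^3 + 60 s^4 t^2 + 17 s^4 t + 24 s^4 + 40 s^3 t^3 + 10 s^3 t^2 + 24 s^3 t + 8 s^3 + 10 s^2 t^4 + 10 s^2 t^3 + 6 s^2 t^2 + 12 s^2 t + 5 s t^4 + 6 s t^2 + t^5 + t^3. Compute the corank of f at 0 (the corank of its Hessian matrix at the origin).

The Hessian at 0 is [[0, 0], [0, 0]] of rank 0; hence corank 2.

2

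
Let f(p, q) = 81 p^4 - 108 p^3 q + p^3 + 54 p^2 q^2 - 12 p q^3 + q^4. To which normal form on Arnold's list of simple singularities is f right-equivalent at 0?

E_{6}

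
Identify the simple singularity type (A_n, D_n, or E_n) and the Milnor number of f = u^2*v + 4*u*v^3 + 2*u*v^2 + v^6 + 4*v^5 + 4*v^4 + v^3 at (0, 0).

The Hessian of f at 0 is [[0, 0], [0, 0]] with rank 0, so corank 2. A Groebner basis of the Jacobian ideal J(f) in C{u,v} is {u^3 - 2*u^2 - 7*u*v^2 - u*v + v^2, u^2*v + 2*u^2/3 + 10*u*v^2/3 + u*v/6 - v^2/2, u*v/2 + v^3 + v^2/2}; counting standard monomials gives mu = 7. Corank 2; j^3 = v*(u + v)^2 has shape L^2 M (L != M), so D-series; mu = 7 gives D_7.

Type D_7, Milnor number mu = 7.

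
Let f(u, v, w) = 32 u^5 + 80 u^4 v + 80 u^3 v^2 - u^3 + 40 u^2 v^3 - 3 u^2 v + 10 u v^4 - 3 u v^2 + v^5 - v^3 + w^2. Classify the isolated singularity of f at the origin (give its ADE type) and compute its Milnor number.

The Hessian of f at 0 has rank 1. Corank 2; j^3 = -(u + v)^3 is a perfect cube, so E-series; the 5-jet and mu = 8 give E_8.

Type E_8, Milnor number mu = 8.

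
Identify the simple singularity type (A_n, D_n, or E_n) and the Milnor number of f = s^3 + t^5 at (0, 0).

Type E8, Milnor number mu = 8.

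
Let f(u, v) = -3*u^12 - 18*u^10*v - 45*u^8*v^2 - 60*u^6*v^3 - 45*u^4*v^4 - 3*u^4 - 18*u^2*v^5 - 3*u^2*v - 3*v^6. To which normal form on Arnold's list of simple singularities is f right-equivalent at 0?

D_{7}

The Hessian of f at 0 has rank 0. Corank 2; j^3 = -3*u^2*v has shape L^2 M (L != M), so D-series; mu = 7 gives D_7.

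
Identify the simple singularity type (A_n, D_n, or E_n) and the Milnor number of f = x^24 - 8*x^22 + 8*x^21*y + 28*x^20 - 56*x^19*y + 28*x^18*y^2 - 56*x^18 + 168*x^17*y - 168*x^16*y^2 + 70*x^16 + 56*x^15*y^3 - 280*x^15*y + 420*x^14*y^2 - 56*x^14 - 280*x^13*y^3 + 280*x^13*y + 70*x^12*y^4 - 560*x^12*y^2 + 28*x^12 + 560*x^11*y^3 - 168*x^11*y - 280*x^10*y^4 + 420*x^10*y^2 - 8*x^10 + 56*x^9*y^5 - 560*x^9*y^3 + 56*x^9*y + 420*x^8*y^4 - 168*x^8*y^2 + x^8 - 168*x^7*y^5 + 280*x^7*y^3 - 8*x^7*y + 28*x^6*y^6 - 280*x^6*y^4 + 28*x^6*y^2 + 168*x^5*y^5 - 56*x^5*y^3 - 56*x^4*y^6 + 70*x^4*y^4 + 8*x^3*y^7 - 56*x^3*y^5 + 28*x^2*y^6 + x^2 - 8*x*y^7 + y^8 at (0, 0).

Type A7, Milnor number mu = 7.

The Hessian of f at 0 has rank 1. Corank 1: A-series; mu = 7 gives A_7.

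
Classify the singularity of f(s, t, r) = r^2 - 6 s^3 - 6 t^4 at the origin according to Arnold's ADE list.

E_{6}

The Hessian of f at 0 has rank 1. Corank 2; j^3 = -6*s^3 is a perfect cube, so E-series; the 4-jet and mu = 6 give E_6.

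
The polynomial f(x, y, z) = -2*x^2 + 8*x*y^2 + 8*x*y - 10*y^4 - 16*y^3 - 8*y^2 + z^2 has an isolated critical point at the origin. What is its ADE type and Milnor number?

Type A3, Milnor number mu = 3.

The Hessian of f at 0 is [[-4, 8, 0], [8, -16, 0], [0, 0, 2]] with rank 2, so corank 1. A Groebner basis of the Jacobian ideal J(f) in C{x,y,z} is {x^2 - 2*x + 4*y, x*y - x + 2*y, -x/2 + y^2 + y, z}; counting standard monomials gives mu = 3. Corank 1: A-series; mu = 3 gives A_3.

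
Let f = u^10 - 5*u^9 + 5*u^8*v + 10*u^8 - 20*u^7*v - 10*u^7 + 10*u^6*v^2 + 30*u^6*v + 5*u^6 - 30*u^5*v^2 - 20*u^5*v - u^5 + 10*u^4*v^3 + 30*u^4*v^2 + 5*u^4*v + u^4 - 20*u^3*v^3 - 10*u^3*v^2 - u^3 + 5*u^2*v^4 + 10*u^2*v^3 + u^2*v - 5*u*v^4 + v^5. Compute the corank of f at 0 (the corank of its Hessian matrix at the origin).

Hessian at 0 has rank 0.

2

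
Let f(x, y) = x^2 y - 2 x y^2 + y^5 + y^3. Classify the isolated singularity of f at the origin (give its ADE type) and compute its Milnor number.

The Hessian of f at 0 is [[0, 0], [0, 0]] with rank 0, so corank 2. A Groebner basis of the Jacobian ideal J(f) in C{x,y} is {x^2/5 + y^4 - y^2/5, x^3 - y^3, x*y - y^2}; counting standard monomials gives mu = 6. Corank 2; j^3 = y*(x - y)^2 has shape L^2 M (L != M), so D-series; mu = 6 gives D_6.

Type D6, Milnor number mu = 6.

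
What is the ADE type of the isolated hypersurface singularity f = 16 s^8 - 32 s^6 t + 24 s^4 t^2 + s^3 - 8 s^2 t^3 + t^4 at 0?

E6

The Hessian of f at 0 is [[0, 0], [0, 0]] with rank 0, so corank 2. A Groebner basis of the Jacobian ideal J(f) in C{s,t} is {t^3, s^2}; counting standard monomials gives mu = 6. Corank 2; j^3 = s^3 is a perfect cube, so E-series; the 4-jet and mu = 6 give E_6.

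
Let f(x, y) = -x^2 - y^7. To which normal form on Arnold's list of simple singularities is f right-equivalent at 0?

The Hessian of f at 0 is [[-2, 0], [0, 0]] with rank 1, so corank 1. A Groebner basis of the Jacobian ideal J(f) in C{x,y} is {y^6, x}; counting standard monomials gives mu = 6. Corank 1: A-series; mu = 6 gives A_6.

A_{6}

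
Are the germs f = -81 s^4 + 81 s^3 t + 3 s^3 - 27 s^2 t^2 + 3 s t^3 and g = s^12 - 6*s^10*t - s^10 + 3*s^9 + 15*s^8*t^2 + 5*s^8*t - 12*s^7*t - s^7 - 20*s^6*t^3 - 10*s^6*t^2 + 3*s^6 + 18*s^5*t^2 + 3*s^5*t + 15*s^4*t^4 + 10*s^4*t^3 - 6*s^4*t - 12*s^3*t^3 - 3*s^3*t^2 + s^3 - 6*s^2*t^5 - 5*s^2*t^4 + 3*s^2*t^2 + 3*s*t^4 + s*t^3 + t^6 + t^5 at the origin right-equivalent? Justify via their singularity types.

The Hessian of f at 0 has rank 0. Corank 2; j^3 = 3*s^3 is a perfect cube, so E-series; the 4-jet and mu = 7 give E_7. The Hessian of g at 0 has rank 0. Corank 2; j^3 = s^3 is a perfect cube, so E-series; the 4-jet and mu = 7 give E_7. Both have type E_7, hence right-equivalent.

Yes.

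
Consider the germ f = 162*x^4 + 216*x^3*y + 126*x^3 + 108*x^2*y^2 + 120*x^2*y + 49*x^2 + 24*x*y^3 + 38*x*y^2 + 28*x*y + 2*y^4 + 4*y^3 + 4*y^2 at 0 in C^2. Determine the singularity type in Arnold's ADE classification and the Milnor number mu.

The Hessian of f at 0 is [[98, 28], [28, 8]] with rank 1, so corank 1. A Groebner basis of the Jacobian ideal J(f) in C{x,y} is {x^2 + 28*x + 8*y, x*y - 98*x - 28*y, 343*x + y^2 + 98*y}; counting standard monomials gives mu = 3. Corank 1: A-series; mu = 3 gives A_3.

Type A3, Milnor number mu = 3.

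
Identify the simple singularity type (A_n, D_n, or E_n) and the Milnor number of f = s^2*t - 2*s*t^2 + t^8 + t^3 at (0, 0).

Type D_{9}, Milnor number mu = 9.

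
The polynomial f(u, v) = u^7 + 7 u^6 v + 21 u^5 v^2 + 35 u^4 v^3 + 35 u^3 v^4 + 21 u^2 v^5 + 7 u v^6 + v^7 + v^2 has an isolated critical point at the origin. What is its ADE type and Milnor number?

The Hessian of f at 0 has rank 1. Corank 1: A-series; mu = 6 gives A_6.

Type A_{6}, Milnor number mu = 6.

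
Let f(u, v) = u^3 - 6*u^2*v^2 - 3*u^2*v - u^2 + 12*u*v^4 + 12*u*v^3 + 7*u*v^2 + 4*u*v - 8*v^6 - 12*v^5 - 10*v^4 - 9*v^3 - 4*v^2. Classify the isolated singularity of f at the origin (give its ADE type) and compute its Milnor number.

Type A_2, Milnor number mu = 2.

The Hessian of f at 0 has rank 1. Corank 1: A-series; mu = 2 gives A_2.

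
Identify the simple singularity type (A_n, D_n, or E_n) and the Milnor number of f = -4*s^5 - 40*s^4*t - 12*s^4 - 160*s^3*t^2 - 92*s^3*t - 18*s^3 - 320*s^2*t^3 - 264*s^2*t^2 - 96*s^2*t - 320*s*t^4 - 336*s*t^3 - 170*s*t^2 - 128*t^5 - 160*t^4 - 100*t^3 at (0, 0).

The Hessian of f at 0 is [[0, 0], [0, 0]] with rank 0, so corank 2. A Groebner basis of the Jacobian ideal J(f) in C{s,t} is {s^3 - 1425*s^2/2 - 2500*s*t - 4375*t^2/2, s^2*t + 1665*s^2/4 + 2925*s*t/2 + 5125*t^2/4, -243*s^2 + s*t^2 - 855*s*t - 750*t^2, 567*s^2/4 + 999*s*t/2 + t^3 + 1755*t^2/4}; counting standard monomials gives mu = 6. Corank 2; j^3 = -2*(s + 2*t)*(3*s + 5*t)^2 has shape L^2 M (L != M), so D-series; mu = 6 gives D_6.

Type D_{6}, Milnor number mu = 6.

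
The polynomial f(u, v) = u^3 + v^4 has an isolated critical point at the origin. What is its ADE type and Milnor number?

The Hessian of f at 0 has rank 0. Corank 2; j^3 = u^3 is a perfect cube, so E-series; the 4-jet and mu = 6 give E_6.

Type E_{6}, Milnor number mu = 6.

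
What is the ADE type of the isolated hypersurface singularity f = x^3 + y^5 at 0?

E_{8}

The Hessian of f at 0 has rank 0. Corank 2; j^3 = x^3 is a perfect cube, so E-series; the 5-jet and mu = 8 give E_8.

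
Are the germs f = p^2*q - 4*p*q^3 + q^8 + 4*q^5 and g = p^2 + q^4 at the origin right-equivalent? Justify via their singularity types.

The Hessian of f at 0 is [[0, 0], [0, 0]] with rank 0, so corank 2. A Groebner basis of the Jacobian ideal J(f) in C{p,q} is {p^4, p^3*q + p^2 - 2*p*q^2, -p^3/2 + p^2*q^2, -p*q/2 + q^3}; counting standard monomials gives mu = 9. Corank 2; j^3 = p^2*q has shape L^2 M (L != M), so D-series; mu = 9 gives D_9. The Hessian of g at 0 is [[2, 0], [0, 0]] with rank 1, so corank 1. A Groebner basis of the Jacobian ideal J(g) in C{p,q} is {q^3, p}; counting standard monomials gives mu = 3. Corank 1: A-series; mu = 3 gives A_3. f is D_9 but g is A_3, hence not right-equivalent.

No.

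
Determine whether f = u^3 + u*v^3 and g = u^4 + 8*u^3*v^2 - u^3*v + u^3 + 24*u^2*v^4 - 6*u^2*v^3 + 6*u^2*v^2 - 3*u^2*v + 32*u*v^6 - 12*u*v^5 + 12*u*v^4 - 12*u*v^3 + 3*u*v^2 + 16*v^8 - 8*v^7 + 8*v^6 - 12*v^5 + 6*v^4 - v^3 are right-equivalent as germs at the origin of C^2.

Yes.

The Hessian of f at 0 is [[0, 0], [0, 0]] with rank 0, so corank 2. A Groebner basis of the Jacobian ideal J(f) in C{u,v} is {u^3, u*v^2, 3*u^2 + v^3}; counting standard monomials gives mu = 7. Corank 2; j^3 = u^3 is a perfect cube, so E-series; the 4-jet and mu = 7 give E_7. The Hessian of g at 0 is [[0, 0], [0, 0]] with rank 0, so corank 2. A Groebner basis of the Jacobian ideal J(g) in C{u,v} is {-u^2 + 2*u*v + v^4 - v^3/3 - v^2, u^3 + 5*u^2 - 10*u*v + 2*v^3/3 + 5*v^2, u^2*v + 3*u^2 - 6*u*v + 3*v^2, 4*u^2/3 + u*v^2 - 8*u*v/3 - 5*v^3/9 + 4*v^2/3}; counting standard monomials gives mu = 7. Corank 2; j^3 = (u - v)^3 is a perfect cube, so E-series; the 4-jet and mu = 7 give E_7. Both have type E_7, hence right-equivalent.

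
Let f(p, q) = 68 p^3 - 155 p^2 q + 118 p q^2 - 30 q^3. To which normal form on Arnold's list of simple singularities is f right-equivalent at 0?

D4

The Hessian of f at 0 has rank 0. Corank 2; j^3 = (4*p - 3*q)*(17*p^2 - 26*p*q + 10*q^2) splits into three distinct lines over C (the quadratic factor has nonzero discriminant), so D_4.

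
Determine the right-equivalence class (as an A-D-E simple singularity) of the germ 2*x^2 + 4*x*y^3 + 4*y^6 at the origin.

A_5

The Hessian of f at 0 has rank 1. Corank 1: A-series; mu = 5 gives A_5.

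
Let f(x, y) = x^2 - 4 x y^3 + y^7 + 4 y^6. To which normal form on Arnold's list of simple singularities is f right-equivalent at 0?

A_{6}

The Hessian of f at 0 has rank 1. Corank 1: A-series; mu = 6 gives A_6.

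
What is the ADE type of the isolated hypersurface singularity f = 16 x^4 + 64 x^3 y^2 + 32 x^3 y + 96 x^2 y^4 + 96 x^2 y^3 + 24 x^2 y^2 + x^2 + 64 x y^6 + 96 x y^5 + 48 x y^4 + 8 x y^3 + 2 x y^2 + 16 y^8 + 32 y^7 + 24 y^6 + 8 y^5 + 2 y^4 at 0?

A_3

The Hessian of f at 0 is [[2, 0], [0, 0]] with rank 1, so corank 1. A Groebner basis of the Jacobian ideal J(f) in C{x,y} is {x^2, x*y, x + y^2}; counting standard monomials gives mu = 3. Corank 1: A-series; mu = 3 gives A_3.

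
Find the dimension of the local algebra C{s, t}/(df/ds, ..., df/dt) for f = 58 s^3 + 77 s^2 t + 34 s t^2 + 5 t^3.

4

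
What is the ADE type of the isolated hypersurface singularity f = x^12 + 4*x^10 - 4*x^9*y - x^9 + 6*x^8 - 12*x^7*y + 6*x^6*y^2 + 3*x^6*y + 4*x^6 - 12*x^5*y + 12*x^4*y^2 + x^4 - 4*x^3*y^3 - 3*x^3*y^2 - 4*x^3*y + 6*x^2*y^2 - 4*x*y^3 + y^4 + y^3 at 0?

E_6

The Hessian of f at 0 has rank 0. Corank 2; j^3 = y^3 is a perfect cube, so E-series; the 4-jet and mu = 6 give E_6.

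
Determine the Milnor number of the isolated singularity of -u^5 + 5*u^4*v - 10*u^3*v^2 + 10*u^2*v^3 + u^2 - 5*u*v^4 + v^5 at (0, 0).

4

The Hessian of f at 0 is [[2, 0], [0, 0]] with rank 1, so corank 1. A Groebner basis of the Jacobian ideal J(f) in C{u,v} is {v^4, u}; counting standard monomials gives mu = 4. Corank 1: A-series; mu = 4 gives A_4.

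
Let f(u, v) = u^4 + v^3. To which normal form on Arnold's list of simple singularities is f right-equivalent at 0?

E_{6}

The Hessian of f at 0 has rank 0. Corank 2; j^3 = v^3 is a perfect cube, so E-series; the 4-jet and mu = 6 give E_6.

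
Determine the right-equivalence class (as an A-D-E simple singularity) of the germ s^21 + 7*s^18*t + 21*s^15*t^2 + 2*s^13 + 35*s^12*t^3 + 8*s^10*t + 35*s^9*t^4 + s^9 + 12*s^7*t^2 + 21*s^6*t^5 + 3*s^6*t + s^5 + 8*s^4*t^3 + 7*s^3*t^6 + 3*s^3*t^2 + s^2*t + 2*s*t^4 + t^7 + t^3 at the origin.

D4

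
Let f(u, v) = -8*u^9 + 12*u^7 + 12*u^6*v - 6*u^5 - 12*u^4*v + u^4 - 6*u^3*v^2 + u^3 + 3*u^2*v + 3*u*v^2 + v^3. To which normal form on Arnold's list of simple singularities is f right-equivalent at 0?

E_6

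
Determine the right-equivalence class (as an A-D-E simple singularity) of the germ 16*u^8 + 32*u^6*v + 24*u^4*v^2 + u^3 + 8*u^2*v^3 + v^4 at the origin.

The Hessian of f at 0 has rank 0. Corank 2; j^3 = u^3 is a perfect cube, so E-series; the 4-jet and mu = 6 give E_6.

E_6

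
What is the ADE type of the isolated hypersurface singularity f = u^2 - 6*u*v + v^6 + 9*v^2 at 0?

A5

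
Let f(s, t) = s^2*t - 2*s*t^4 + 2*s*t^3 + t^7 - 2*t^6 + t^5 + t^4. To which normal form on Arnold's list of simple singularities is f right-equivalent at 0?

The Hessian of f at 0 has rank 0. Corank 2; j^3 = s^2*t has shape L^2 M (L != M), so D-series; mu = 5 gives D_5.

D_{5}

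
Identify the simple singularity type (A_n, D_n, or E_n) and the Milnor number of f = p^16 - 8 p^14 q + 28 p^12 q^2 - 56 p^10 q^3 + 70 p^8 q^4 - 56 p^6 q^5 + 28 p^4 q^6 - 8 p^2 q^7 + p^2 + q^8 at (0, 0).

Type A_{7}, Milnor number mu = 7.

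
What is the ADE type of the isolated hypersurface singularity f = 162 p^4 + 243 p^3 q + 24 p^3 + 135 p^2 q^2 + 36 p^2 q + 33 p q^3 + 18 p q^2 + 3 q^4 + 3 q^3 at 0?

E_7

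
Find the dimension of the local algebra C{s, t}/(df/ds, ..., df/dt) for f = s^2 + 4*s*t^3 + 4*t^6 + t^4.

The Hessian of f at 0 is [[2, 0], [0, 0]] with rank 1, so corank 1. A Groebner basis of the Jacobian ideal J(f) in C{s,t} is {t^3, s}; counting standard monomials gives mu = 3. Corank 1: A-series; mu = 3 gives A_3.

3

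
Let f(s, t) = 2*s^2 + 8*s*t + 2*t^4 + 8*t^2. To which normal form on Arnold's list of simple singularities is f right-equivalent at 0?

A3

The Hessian of f at 0 has rank 1. Corank 1: A-series; mu = 3 gives A_3.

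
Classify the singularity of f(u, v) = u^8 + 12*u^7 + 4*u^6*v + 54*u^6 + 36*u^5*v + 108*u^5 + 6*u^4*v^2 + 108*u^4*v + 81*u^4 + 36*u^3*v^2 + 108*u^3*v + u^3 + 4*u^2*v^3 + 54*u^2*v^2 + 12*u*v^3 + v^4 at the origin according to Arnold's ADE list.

The Hessian of f at 0 has rank 0. Corank 2; j^3 = u^3 is a perfect cube, so E-series; the 4-jet and mu = 6 give E_6.

E_{6}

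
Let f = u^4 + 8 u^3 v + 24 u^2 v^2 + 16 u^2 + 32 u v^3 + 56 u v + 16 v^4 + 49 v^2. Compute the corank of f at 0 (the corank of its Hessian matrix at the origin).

1

Hessian at 0 has rank 1.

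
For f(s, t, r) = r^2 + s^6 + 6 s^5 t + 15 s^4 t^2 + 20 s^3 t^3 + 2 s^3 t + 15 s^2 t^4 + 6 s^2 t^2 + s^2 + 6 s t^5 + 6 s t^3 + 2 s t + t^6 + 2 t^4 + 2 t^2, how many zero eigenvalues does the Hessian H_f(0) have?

0

Hessian at 0 has rank 3.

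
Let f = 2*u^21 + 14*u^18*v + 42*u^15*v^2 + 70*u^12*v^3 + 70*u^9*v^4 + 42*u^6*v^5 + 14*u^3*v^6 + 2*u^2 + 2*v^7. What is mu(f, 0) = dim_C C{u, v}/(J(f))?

The Hessian of f at 0 is [[4, 0], [0, 0]] with rank 1, so corank 1. A Groebner basis of the Jacobian ideal J(f) in C{u,v} is {v^6, u}; counting standard monomials gives mu = 6. Corank 1: A-series; mu = 6 gives A_6.

6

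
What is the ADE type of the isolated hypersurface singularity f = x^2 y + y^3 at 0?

D_{4}

The Hessian of f at 0 has rank 0. Corank 2; j^3 = y*(x^2 + y^2) splits into three distinct lines over C (the quadratic factor has nonzero discriminant), so D_4.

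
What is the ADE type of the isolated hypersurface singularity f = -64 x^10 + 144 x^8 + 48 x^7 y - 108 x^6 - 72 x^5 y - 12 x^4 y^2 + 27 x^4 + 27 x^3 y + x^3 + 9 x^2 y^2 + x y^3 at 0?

E_7

The Hessian of f at 0 is [[0, 0], [0, 0]] with rank 0, so corank 2. A Groebner basis of the Jacobian ideal J(f) in C{x,y} is {x^2/3 + y^4 + y^3/9, x^3, x^2*y - x^2/9 - y^3/27, 2*x^2/3 + x*y^2 + 2*y^3/9}; counting standard monomials gives mu = 7. Corank 2; j^3 = x^3 is a perfect cube, so E-series; the 4-jet and mu = 7 give E_7.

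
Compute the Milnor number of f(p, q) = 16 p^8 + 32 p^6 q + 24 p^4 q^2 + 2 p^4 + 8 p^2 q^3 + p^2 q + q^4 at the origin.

The Hessian of f at 0 has rank 0. Corank 2; j^3 = p^2*q has shape L^2 M (L != M), so D-series; mu = 5 gives D_5.

5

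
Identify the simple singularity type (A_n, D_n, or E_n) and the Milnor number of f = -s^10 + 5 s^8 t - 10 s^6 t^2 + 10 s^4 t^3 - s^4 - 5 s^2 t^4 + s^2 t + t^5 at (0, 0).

Type D_6, Milnor number mu = 6.

The Hessian of f at 0 has rank 0. Corank 2; j^3 = s^2*t has shape L^2 M (L != M), so D-series; mu = 6 gives D_6.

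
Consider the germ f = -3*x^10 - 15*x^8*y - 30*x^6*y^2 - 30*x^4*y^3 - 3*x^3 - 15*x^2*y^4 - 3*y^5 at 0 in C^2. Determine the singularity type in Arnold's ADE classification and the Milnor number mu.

The Hessian of f at 0 has rank 0. Corank 2; j^3 = -3*x^3 is a perfect cube, so E-series; the 5-jet and mu = 8 give E_8.

Type E_{8}, Milnor number mu = 8.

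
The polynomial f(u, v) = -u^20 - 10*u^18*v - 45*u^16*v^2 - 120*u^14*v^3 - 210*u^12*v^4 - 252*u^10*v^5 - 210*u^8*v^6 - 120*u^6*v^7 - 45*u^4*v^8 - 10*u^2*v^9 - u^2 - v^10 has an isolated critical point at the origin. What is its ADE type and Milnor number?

The Hessian of f at 0 has rank 1. Corank 1: A-series; mu = 9 gives A_9.

Type A_9, Milnor number mu = 9.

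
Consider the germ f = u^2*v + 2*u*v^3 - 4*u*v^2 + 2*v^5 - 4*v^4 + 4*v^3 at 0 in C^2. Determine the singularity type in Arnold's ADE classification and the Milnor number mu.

Type D6, Milnor number mu = 6.

The Hessian of f at 0 has rank 0. Corank 2; j^3 = v*(u - 2*v)^2 has shape L^2 M (L != M), so D-series; mu = 6 gives D_6.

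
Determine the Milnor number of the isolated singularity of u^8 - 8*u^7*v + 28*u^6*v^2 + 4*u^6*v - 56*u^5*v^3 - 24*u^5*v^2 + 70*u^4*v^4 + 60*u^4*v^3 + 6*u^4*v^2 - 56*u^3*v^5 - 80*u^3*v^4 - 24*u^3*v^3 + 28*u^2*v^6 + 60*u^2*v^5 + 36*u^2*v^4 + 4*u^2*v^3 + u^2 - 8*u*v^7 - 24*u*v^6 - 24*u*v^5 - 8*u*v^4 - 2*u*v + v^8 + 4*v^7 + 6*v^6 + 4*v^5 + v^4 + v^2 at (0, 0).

3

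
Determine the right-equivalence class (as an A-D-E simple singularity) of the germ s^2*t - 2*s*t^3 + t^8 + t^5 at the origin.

D9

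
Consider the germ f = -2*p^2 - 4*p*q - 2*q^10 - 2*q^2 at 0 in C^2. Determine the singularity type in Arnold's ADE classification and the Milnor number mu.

Type A_9, Milnor number mu = 9.

The Hessian of f at 0 has rank 1. Corank 1: A-series; mu = 9 gives A_9.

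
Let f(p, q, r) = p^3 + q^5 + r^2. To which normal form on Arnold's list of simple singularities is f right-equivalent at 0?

The Hessian of f at 0 has rank 1. Corank 2; j^3 = p^3 is a perfect cube, so E-series; the 5-jet and mu = 8 give E_8.

E_{8}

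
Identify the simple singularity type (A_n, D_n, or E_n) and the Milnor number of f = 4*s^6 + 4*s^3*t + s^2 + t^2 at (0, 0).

Type A_{1}, Milnor number mu = 1.

The Hessian of f at 0 is [[2, 0], [0, 2]] with rank 2, so corank 0. A Groebner basis of the Jacobian ideal J(f) in C{s,t} is {s, t}; counting standard monomials gives mu = 1. Corank 0: nondegenerate Morse point, so A_1.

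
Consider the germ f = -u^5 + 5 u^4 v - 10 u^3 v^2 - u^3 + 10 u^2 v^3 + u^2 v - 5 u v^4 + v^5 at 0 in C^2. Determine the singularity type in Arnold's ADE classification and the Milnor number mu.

The Hessian of f at 0 is [[0, 0], [0, 0]] with rank 0, so corank 2. A Groebner basis of the Jacobian ideal J(f) in C{u,v} is {u*v/5 + v^4, u*v^2, u^2 - u*v}; counting standard monomials gives mu = 6. Corank 2; j^3 = -u^2*(u - v) has shape L^2 M (L != M), so D-series; mu = 6 gives D_6.

Type D6, Milnor number mu = 6.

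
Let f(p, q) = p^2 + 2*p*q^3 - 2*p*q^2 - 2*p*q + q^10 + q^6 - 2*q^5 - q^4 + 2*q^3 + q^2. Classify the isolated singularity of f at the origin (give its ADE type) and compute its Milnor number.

Type A_{9}, Milnor number mu = 9.

The Hessian of f at 0 is [[2, -2], [-2, 2]] with rank 1, so corank 1. A Groebner basis of the Jacobian ideal J(f) in C{p,q} is {p^4 + 5*p^3/3 + 8*p^2*q + 67*p^2/3 - 146*p*q^2/3 - 49*p*q - 130*p/3 + 70*q^2 + 130*q/3, p^3*q + 5*p^2*q + 10*p^2 - 22*p*q^2 - 21*p*q - 18*p + 29*q^2 + 18*q, -p^3/3 + p^2*q^2 + 2*p^2*q + 10*p^2/3 - 20*p*q^2/3 - 6*p*q - 13*p/3 + 7*q^2 + 13*q/3, p + q^3 - q^2 - q}; counting standard monomials gives mu = 9. Corank 1: A-series; mu = 9 gives A_9.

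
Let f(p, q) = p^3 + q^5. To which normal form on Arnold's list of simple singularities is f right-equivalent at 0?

E8

The Hessian of f at 0 is [[0, 0], [0, 0]] with rank 0, so corank 2. A Groebner basis of the Jacobian ideal J(f) in C{p,q} is {q^4, p^2}; counting standard monomials gives mu = 8. Corank 2; j^3 = p^3 is a perfect cube, so E-series; the 5-jet and mu = 8 give E_8.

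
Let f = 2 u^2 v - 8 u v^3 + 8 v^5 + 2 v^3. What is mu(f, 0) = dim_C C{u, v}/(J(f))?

4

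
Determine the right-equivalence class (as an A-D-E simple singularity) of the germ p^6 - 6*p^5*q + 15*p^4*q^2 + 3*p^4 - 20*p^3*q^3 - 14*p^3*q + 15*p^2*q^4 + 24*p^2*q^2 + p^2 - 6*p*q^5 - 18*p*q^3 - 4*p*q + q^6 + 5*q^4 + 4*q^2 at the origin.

The Hessian of f at 0 is [[2, -4], [-4, 8]] with rank 1, so corank 1. A Groebner basis of the Jacobian ideal J(f) in C{p,q} is {q^3, p - 2*q}; counting standard monomials gives mu = 3. Corank 1: A-series; mu = 3 gives A_3.

A3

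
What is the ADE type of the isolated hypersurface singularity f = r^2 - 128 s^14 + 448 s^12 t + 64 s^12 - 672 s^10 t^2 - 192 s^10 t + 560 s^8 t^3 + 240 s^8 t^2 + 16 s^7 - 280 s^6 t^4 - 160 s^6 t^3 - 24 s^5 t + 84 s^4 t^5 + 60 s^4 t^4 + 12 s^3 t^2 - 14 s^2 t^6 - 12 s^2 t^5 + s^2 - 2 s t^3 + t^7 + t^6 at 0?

A_6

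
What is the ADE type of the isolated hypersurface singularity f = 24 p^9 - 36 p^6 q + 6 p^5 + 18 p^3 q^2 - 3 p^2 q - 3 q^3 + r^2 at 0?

The Hessian of f at 0 has rank 1. Corank 2; j^3 = -3*q*(p^2 + q^2) splits into three distinct lines over C (the quadratic factor has nonzero discriminant), so D_4.

D4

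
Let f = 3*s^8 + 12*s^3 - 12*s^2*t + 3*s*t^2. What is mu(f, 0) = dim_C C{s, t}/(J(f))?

9

The Hessian of f at 0 has rank 0. Corank 2; j^3 = 3*s*(2*s - t)^2 has shape L^2 M (L != M), so D-series; mu = 9 gives D_9.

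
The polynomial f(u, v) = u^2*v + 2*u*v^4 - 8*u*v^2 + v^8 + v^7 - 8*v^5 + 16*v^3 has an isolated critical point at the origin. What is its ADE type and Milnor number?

The Hessian of f at 0 is [[0, 0], [0, 0]] with rank 0, so corank 2. A Groebner basis of the Jacobian ideal J(f) in C{u,v} is {u^2*v^2 + 64*u^2*v + 8*u^2 - 512*u*v^2 - 48*u*v + 1024*v^3 + 64*v^2, 8*u^2*v + u^2 + u*v^3 - 64*u*v^2 - 4*u*v + 128*v^3, u*v + v^4 - 4*v^2, u^3 - 12*u^2*v + 48*u*v^2 - 64*v^3}; counting standard monomials gives mu = 9. Corank 2; j^3 = v*(u - 4*v)^2 has shape L^2 M (L != M), so D-series; mu = 9 gives D_9.

Type D_{9}, Milnor number mu = 9.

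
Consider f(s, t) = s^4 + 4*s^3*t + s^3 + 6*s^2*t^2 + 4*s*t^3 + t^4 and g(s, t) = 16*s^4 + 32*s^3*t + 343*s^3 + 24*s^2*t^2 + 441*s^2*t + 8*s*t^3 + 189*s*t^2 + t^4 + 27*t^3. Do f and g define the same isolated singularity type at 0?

Yes.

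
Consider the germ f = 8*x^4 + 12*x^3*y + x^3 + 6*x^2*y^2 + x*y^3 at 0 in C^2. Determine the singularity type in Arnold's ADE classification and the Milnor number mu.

The Hessian of f at 0 has rank 0. Corank 2; j^3 = x^3 is a perfect cube, so E-series; the 4-jet and mu = 7 give E_7.

Type E_{7}, Milnor number mu = 7.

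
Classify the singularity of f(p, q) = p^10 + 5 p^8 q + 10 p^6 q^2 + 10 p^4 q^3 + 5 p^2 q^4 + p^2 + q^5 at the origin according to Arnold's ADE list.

The Hessian of f at 0 has rank 1. Corank 1: A-series; mu = 4 gives A_4.

A4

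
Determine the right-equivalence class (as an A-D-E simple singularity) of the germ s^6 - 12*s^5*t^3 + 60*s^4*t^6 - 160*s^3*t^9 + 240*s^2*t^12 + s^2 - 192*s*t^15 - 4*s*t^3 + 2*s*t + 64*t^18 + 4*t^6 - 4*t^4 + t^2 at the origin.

A_{5}

The Hessian of f at 0 is [[2, 2], [2, 2]] with rank 1, so corank 1. A Groebner basis of the Jacobian ideal J(f) in C{s,t} is {s*t^2 + s/2 + t/2, -s/2 + t^3 - t/2, s^2 + 2*s*t + t^2}; counting standard monomials gives mu = 5. Corank 1: A-series; mu = 5 gives A_5.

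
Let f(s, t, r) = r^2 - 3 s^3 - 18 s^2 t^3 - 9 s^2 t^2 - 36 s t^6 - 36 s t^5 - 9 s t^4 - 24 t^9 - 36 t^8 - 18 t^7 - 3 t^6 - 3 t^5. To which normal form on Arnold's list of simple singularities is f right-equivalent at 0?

E_8

The Hessian of f at 0 has rank 1. Corank 2; j^3 = -3*s^3 is a perfect cube, so E-series; the 5-jet and mu = 8 give E_8.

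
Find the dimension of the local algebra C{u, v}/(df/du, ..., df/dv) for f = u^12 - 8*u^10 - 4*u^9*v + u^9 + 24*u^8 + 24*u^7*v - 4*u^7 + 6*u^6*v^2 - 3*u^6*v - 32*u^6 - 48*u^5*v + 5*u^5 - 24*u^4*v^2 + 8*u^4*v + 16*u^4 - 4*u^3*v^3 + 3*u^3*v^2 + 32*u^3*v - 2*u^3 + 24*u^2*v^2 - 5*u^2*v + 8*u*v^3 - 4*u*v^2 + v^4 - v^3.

5

The Hessian of f at 0 has rank 0. Corank 2; j^3 = -(u + v)^2*(2*u + v) has shape L^2 M (L != M), so D-series; mu = 5 gives D_5.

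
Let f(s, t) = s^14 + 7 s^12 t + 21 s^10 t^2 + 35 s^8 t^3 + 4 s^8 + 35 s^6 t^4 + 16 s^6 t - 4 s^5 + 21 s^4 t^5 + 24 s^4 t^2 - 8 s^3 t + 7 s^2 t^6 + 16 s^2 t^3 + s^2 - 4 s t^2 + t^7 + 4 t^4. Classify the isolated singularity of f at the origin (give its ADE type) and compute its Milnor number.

Type A6, Milnor number mu = 6.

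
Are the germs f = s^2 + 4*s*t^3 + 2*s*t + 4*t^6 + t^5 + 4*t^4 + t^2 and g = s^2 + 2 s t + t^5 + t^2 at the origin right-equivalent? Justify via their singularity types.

The Hessian of f at 0 is [[2, 2], [2, 2]] with rank 1, so corank 1. A Groebner basis of the Jacobian ideal J(f) in C{s,t} is {s/2 + t^3 + t/2, s^2 - t^2, s*t + t^2}; counting standard monomials gives mu = 4. Corank 1: A-series; mu = 4 gives A_4. The Hessian of g at 0 is [[2, 2], [2, 2]] with rank 1, so corank 1. A Groebner basis of the Jacobian ideal J(g) in C{s,t} is {t^4, s + t}; counting standard monomials gives mu = 4. Corank 1: A-series; mu = 4 gives A_4. Both have type A_4, hence right-equivalent.

Yes.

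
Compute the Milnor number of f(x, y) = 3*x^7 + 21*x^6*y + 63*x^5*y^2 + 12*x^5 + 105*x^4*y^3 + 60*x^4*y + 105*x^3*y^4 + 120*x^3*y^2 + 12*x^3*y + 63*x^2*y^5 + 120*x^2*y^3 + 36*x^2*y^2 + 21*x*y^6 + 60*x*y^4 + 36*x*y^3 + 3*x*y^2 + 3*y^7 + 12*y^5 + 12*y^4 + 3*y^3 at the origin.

8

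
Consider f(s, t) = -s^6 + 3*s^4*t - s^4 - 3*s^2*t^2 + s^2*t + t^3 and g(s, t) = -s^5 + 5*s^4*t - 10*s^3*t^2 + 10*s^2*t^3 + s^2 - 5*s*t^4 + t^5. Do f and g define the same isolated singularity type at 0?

No.

The Hessian of f at 0 is [[0, 0], [0, 0]] with rank 0, so corank 2. A Groebner basis of the Jacobian ideal J(f) in C{s,t} is {t^3, s^2 + 3*t^2, s*t}; counting standard monomials gives mu = 4. Corank 2; j^3 = t*(s^2 + t^2) splits into three distinct lines over C (the quadratic factor has nonzero discriminant), so D_4. The Hessian of g at 0 is [[2, 0], [0, 0]] with rank 1, so corank 1. A Groebner basis of the Jacobian ideal J(g) in C{s,t} is {t^4, s}; counting standard monomials gives mu = 4. Corank 1: A-series; mu = 4 gives A_4. f is D_4 but g is A_4, hence not right-equivalent.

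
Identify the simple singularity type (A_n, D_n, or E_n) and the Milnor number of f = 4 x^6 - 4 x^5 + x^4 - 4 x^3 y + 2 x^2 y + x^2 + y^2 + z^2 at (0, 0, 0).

Type A1, Milnor number mu = 1.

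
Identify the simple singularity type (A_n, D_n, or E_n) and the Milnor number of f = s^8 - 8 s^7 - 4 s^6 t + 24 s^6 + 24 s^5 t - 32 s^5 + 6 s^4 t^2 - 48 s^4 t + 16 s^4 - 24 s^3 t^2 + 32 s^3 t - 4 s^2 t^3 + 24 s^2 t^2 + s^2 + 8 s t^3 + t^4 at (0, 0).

Type A_3, Milnor number mu = 3.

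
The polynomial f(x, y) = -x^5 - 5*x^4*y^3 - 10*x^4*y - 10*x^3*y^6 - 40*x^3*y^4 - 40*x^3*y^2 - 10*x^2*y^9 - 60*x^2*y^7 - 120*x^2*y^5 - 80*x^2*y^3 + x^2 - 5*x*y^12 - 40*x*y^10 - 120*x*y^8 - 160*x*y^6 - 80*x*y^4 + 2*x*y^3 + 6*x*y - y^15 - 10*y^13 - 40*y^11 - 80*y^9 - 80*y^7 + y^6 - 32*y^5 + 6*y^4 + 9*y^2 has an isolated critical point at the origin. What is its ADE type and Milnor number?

Type A_4, Milnor number mu = 4.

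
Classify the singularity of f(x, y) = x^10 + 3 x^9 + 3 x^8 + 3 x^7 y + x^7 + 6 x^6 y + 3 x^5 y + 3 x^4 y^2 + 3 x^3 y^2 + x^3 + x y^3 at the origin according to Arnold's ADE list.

The Hessian of f at 0 is [[0, 0], [0, 0]] with rank 0, so corank 2. A Groebner basis of the Jacobian ideal J(f) in C{x,y} is {x^3, x*y^2, 3*x^2 + y^3}; counting standard monomials gives mu = 7. Corank 2; j^3 = x^3 is a perfect cube, so E-series; the 4-jet and mu = 7 give E_7.

E_{7}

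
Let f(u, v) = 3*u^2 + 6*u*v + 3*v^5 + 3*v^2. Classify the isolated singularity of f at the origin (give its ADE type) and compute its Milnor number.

Type A_{4}, Milnor number mu = 4.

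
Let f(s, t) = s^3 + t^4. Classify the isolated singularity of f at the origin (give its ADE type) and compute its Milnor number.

Type E_6, Milnor number mu = 6.

The Hessian of f at 0 has rank 0. Corank 2; j^3 = s^3 is a perfect cube, so E-series; the 4-jet and mu = 6 give E_6.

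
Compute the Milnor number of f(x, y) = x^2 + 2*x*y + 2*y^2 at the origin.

1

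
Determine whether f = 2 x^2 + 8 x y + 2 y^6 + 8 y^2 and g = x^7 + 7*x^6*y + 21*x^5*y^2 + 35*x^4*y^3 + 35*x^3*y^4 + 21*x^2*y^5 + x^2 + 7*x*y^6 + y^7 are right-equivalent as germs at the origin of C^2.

The Hessian of f at 0 has rank 1. Corank 1: A-series; mu = 5 gives A_5. The Hessian of g at 0 has rank 1. Corank 1: A-series; mu = 6 gives A_6. f is A_5 but g is A_6, hence not right-equivalent.

No.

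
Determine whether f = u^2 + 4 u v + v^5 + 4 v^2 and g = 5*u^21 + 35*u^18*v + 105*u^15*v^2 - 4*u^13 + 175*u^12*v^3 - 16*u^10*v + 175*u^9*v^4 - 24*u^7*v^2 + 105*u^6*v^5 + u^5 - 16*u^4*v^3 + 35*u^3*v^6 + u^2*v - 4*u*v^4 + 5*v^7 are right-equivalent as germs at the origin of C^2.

No.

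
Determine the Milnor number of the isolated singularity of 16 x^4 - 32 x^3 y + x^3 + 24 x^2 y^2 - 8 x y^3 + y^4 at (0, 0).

6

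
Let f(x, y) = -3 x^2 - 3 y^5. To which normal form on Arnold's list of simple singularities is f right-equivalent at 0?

A4

The Hessian of f at 0 has rank 1. Corank 1: A-series; mu = 4 gives A_4.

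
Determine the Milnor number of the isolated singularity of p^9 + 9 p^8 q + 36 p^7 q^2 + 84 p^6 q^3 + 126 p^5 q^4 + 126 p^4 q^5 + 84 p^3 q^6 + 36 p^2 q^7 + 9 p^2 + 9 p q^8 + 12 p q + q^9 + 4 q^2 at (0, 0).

8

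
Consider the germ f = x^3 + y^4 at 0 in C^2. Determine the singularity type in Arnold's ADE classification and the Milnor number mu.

The Hessian of f at 0 is [[0, 0], [0, 0]] with rank 0, so corank 2. A Groebner basis of the Jacobian ideal J(f) in C{x,y} is {y^3, x^2}; counting standard monomials gives mu = 6. Corank 2; j^3 = x^3 is a perfect cube, so E-series; the 4-jet and mu = 6 give E_6.

Type E_{6}, Milnor number mu = 6.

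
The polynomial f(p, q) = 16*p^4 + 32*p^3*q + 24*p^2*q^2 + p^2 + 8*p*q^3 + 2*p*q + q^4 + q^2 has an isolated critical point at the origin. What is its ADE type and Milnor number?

The Hessian of f at 0 has rank 1. Corank 1: A-series; mu = 3 gives A_3.

Type A_{3}, Milnor number mu = 3.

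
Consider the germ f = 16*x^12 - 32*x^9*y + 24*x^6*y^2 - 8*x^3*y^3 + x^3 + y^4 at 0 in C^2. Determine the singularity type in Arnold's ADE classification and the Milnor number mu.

Type E_{6}, Milnor number mu = 6.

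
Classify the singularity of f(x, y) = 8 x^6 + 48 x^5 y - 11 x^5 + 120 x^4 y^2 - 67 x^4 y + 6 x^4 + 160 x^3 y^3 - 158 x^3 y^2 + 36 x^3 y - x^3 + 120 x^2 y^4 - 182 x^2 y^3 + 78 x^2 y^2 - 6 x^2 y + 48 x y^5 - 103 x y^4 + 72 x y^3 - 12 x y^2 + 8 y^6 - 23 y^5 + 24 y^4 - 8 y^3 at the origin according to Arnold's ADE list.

E8

The Hessian of f at 0 has rank 0. Corank 2; j^3 = -(x + 2*y)^3 is a perfect cube, so E-series; the 5-jet and mu = 8 give E_8.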